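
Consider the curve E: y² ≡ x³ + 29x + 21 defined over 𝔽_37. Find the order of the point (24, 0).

2

2P: (24, 0) + (24, 0): same x and y₁ ≡ -y₂, so the sum is O.
2P = O, so the order is 2.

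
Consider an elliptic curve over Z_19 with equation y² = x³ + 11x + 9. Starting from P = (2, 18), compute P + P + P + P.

(6, 14)

Repeated addition: build up to 4P.
2P: tangent at (2, 18): λ = (3·2² + 11)/(2·18) ≡ 4/17. 17⁻¹ ≡ 9 (mod 19) since 17·9 = 153 ≡ 1, so λ ≡ 4·9 ≡ 17.
  x = λ² - 2 - 2 = 289 - 4 ≡ 0; y = λ·(2 - 0) - 18 ≡ 16. → (0, 16)
3P: (0, 16) + (2, 18). λ = (18 - 16)/(2 - 0) ≡ 2/2 mod 19. 2⁻¹ ≡ 10 (mod 19) since 2·10 = 20 ≡ 1, so λ ≡ 1.
  x = λ² - 0 - 2 = 1 - 2 ≡ 18; y = λ·(0 - 18) - 16 ≡ 4. → (18, 4)
4P: (18, 4) + (2, 18). λ = (18 - 4)/(2 - 18) ≡ 14/3 mod 19. 3⁻¹ ≡ 13 (mod 19) since 3·13 = 39 ≡ 1, so λ ≡ 11.
  x = λ² - 18 - 2 = 121 - 20 ≡ 6; y = λ·(18 - 6) - 4 ≡ 14. → (6, 14)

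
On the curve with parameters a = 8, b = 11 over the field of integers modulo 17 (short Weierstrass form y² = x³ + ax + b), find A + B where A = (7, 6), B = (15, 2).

(8, 3)

(7, 6) + (15, 2). λ = (2 - 6)/(15 - 7) ≡ 13/8 mod 17. 8⁻¹ ≡ 15 (mod 17), so λ ≡ 8.
  x = λ² - 7 - 15 = 64 - 22 ≡ 8; y = λ·(7 - 8) - 6 ≡ 3. → (8, 3)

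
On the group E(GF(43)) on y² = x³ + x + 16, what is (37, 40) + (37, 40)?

tangent at (37, 40): λ = (3·37² + 1)/(2·40) ≡ 23/37. 37⁻¹ ≡ 7 (mod 43) since 37·7 = 259 ≡ 1, so λ ≡ 23·7 ≡ 32.
  x = λ² - 37 - 37 = 1024 - 74 ≡ 4; y = λ·(37 - 4) - 40 ≡ 27. → (4, 27)

(4, 27)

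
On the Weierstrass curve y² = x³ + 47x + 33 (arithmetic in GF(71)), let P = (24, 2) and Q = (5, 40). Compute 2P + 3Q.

First 2P:
Repeated addition: build up to 2P.
2P: tangent at (24, 2): λ = (3·24² + 47)/(2·2) ≡ 0/4. 4⁻¹ ≡ 18 (mod 71) since 4·18 = 72 ≡ 1, so λ ≡ 0·18 ≡ 0.
  x = λ² - 24 - 24 = 0 - 48 ≡ 23; y = λ·(24 - 23) - 2 ≡ 69. → (23, 69)
2P = (23, 69).
Next 3Q:
Repeated addition: build up to 3Q.
2Q: tangent at (5, 40): λ = (3·5² + 47)/(2·40) ≡ 51/9. 9⁻¹ ≡ 8 (mod 71), so λ ≡ 51·8 ≡ 53.
  x = λ² - 5 - 5 = 2809 - 10 ≡ 30; y = λ·(5 - 30) - 40 ≡ 55. → (30, 55)
3Q: (30, 55) + (5, 40). λ = (40 - 55)/(5 - 30) ≡ 56/46 mod 71. 46⁻¹ ≡ 17 (mod 71) since 46·17 = 782 ≡ 1, so λ ≡ 29.
  x = λ² - 30 - 5 = 841 - 35 ≡ 25; y = λ·(30 - 25) - 55 ≡ 19. → (25, 19)
3Q = (25, 19).
Finally 2P + 3Q:
(23, 69) + (25, 19). λ = (19 - 69)/(25 - 23) ≡ 21/2 mod 71. 2⁻¹ ≡ 36 (mod 71) since 2·36 = 72 ≡ 1, so λ ≡ 46.
  x = λ² - 23 - 25 = 2116 - 48 ≡ 9; y = λ·(23 - 9) - 69 ≡ 7. → (9, 7)

(9, 7)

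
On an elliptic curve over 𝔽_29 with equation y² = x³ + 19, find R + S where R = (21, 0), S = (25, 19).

(11, 4)

(21, 0) + (25, 19). λ = (19 - 0)/(25 - 21) ≡ 19/4 mod 29. 4⁻¹ ≡ 22 (mod 29), so λ ≡ 12.
  x = λ² - 21 - 25 = 144 - 46 ≡ 11; y = λ·(21 - 11) - 0 ≡ 4. → (11, 4)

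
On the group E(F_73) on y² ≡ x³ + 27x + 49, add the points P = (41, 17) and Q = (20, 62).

(30, 22)

(41, 17) + (20, 62). λ = (62 - 17)/(20 - 41) ≡ 45/52 mod 73. 52⁻¹ ≡ 66 (mod 73) since 52·66 = 3432 ≡ 1, so λ ≡ 50.
  x = λ² - 41 - 20 = 2500 - 61 ≡ 30; y = λ·(41 - 30) - 17 ≡ 22. → (30, 22)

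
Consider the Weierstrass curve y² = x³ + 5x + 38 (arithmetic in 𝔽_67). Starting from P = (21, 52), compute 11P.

(23, 40)

Repeated addition: build up to 11P.
2P: tangent at (21, 52): λ = (3·21² + 5)/(2·52) ≡ 55/37. 37⁻¹ ≡ 29 (mod 67), so λ ≡ 55·29 ≡ 54.
  x = λ² - 21 - 21 = 2916 - 42 ≡ 60; y = λ·(21 - 60) - 52 ≡ 53. → (60, 53)
3P: (60, 53) + (21, 52). λ = (52 - 53)/(21 - 60) ≡ 66/28 mod 67. 28⁻¹ ≡ 12 (mod 67) since 28·12 = 336 ≡ 1, so λ ≡ 55.
  x = λ² - 60 - 21 = 3025 - 81 ≡ 63; y = λ·(60 - 63) - 53 ≡ 50. → (63, 50)
4P: (63, 50) + (21, 52). λ = (52 - 50)/(21 - 63) ≡ 2/25 mod 67. 25⁻¹ ≡ 59 (mod 67), so λ ≡ 51.
  x = λ² - 63 - 21 = 2601 - 84 ≡ 38; y = λ·(63 - 38) - 50 ≡ 19. → (38, 19)
5P: (38, 19) + (21, 52). λ = (52 - 19)/(21 - 38) ≡ 33/50 mod 67. 50⁻¹ ≡ 63 (mod 67), so λ ≡ 2.
  x = λ² - 38 - 21 = 4 - 59 ≡ 12; y = λ·(38 - 12) - 19 ≡ 33. → (12, 33)
6P: (12, 33) + (21, 52). λ = (52 - 33)/(21 - 12) ≡ 19/9 mod 67. 9⁻¹ ≡ 15 (mod 67), so λ ≡ 17.
  x = λ² - 12 - 21 = 289 - 33 ≡ 55; y = λ·(12 - 55) - 33 ≡ 40. → (55, 40)
7P: (55, 40) + (21, 52). λ = (52 - 40)/(21 - 55) ≡ 12/33 mod 67. 33⁻¹ ≡ 65 (mod 67) since 33·65 = 2145 ≡ 1, so λ ≡ 43.
  x = λ² - 55 - 21 = 1849 - 76 ≡ 31; y = λ·(55 - 31) - 40 ≡ 54. → (31, 54)
8P: (31, 54) + (21, 52). λ = (52 - 54)/(21 - 31) ≡ 65/57 mod 67. 57⁻¹ ≡ 20 (mod 67), so λ ≡ 27.
  x = λ² - 31 - 21 = 729 - 52 ≡ 7; y = λ·(31 - 7) - 54 ≡ 58. → (7, 58)
9P: (7, 58) + (21, 52). λ = (52 - 58)/(21 - 7) ≡ 61/14 mod 67. 14⁻¹ ≡ 24 (mod 67) since 14·24 = 336 ≡ 1, so λ ≡ 57.
  x = λ² - 7 - 21 = 3249 - 28 ≡ 5; y = λ·(7 - 5) - 58 ≡ 56. → (5, 56)
10P: (5, 56) + (21, 52). λ = (52 - 56)/(21 - 5) ≡ 63/16 mod 67. 16⁻¹ ≡ 21 (mod 67), so λ ≡ 50.
  x = λ² - 5 - 21 = 2500 - 26 ≡ 62; y = λ·(5 - 62) - 56 ≡ 42. → (62, 42)
11P: (62, 42) + (21, 52). λ = (52 - 42)/(21 - 62) ≡ 10/26 mod 67. 26⁻¹ ≡ 49 (mod 67), so λ ≡ 21.
  x = λ² - 62 - 21 = 441 - 83 ≡ 23; y = λ·(62 - 23) - 42 ≡ 40. → (23, 40)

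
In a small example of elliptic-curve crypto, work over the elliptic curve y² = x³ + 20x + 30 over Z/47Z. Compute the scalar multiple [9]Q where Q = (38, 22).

(31, 19)

Repeated addition: build up to 9Q.
2Q: tangent at (38, 22): λ = (3·38² + 20)/(2·22) ≡ 28/44. 44⁻¹ ≡ 31 (mod 47) since 44·31 = 1364 ≡ 1, so λ ≡ 28·31 ≡ 22.
  x = λ² - 38 - 38 = 484 - 76 ≡ 32; y = λ·(38 - 32) - 22 ≡ 16. → (32, 16)
3Q: (32, 16) + (38, 22). λ = (22 - 16)/(38 - 32) ≡ 6/6 mod 47. 6⁻¹ ≡ 8 (mod 47) since 6·8 = 48 ≡ 1, so λ ≡ 1.
  x = λ² - 32 - 38 = 1 - 70 ≡ 25; y = λ·(32 - 25) - 16 ≡ 38. → (25, 38)
4Q: (25, 38) + (38, 22). λ = (22 - 38)/(38 - 25) ≡ 31/13 mod 47. 13⁻¹ ≡ 29 (mod 47), so λ ≡ 6.
  x = λ² - 25 - 38 = 36 - 63 ≡ 20; y = λ·(25 - 20) - 38 ≡ 39. → (20, 39)
5Q: (20, 39) + (38, 22). λ = (22 - 39)/(38 - 20) ≡ 30/18 mod 47. 18⁻¹ ≡ 34 (mod 47), so λ ≡ 33.
  x = λ² - 20 - 38 = 1089 - 58 ≡ 44; y = λ·(20 - 44) - 39 ≡ 15. → (44, 15)
6Q: (44, 15) + (38, 22). λ = (22 - 15)/(38 - 44) ≡ 7/41 mod 47. 41⁻¹ ≡ 39 (mod 47) since 41·39 = 1599 ≡ 1, so λ ≡ 38.
  x = λ² - 44 - 38 = 1444 - 82 ≡ 46; y = λ·(44 - 46) - 15 ≡ 3. → (46, 3)
7Q: (46, 3) + (38, 22). λ = (22 - 3)/(38 - 46) ≡ 19/39 mod 47. 39⁻¹ ≡ 41 (mod 47) since 39·41 = 1599 ≡ 1, so λ ≡ 27.
  x = λ² - 46 - 38 = 729 - 84 ≡ 34; y = λ·(46 - 34) - 3 ≡ 39. → (34, 39)
8Q: (34, 39) + (38, 22). λ = (22 - 39)/(38 - 34) ≡ 30/4 mod 47. 4⁻¹ ≡ 12 (mod 47), so λ ≡ 31.
  x = λ² - 34 - 38 = 961 - 72 ≡ 43; y = λ·(34 - 43) - 39 ≡ 11. → (43, 11)
9Q: (43, 11) + (38, 22). λ = (22 - 11)/(38 - 43) ≡ 11/42 mod 47. 42⁻¹ ≡ 28 (mod 47) since 42·28 = 1176 ≡ 1, so λ ≡ 26.
  x = λ² - 43 - 38 = 676 - 81 ≡ 31; y = λ·(43 - 31) - 11 ≡ 19. → (31, 19)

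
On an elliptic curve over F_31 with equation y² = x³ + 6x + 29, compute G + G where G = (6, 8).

tangent at (6, 8): λ = (3·6² + 6)/(2·8) ≡ 21/16. 16⁻¹ ≡ 2 (mod 31), so λ ≡ 21·2 ≡ 11.
  x = λ² - 6 - 6 = 121 - 12 ≡ 16; y = λ·(6 - 16) - 8 ≡ 6. → (16, 6)

(16, 6)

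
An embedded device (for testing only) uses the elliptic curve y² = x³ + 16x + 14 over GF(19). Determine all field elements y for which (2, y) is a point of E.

x³ + 16x + 14 = 54 ≡ 16 (mod 19).
Square roots of 16 mod 19: 4 and 15 (since 4² = 16 ≡ 16).

4, 15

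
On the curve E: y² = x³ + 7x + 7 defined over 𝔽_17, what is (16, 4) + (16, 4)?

tangent at (16, 4): λ = (3·16² + 7)/(2·4) ≡ 10/8. 8⁻¹ ≡ 15 (mod 17), so λ ≡ 10·15 ≡ 14.
  x = λ² - 16 - 16 = 196 - 32 ≡ 11; y = λ·(16 - 11) - 4 ≡ 15. → (11, 15)

(11, 15)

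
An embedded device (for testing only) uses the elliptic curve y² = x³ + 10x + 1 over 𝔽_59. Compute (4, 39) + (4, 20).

O

The two points share x = 4 and their y-coordinates satisfy 39 + 20 ≡ 0 (mod 59), so they are inverses. Their sum is ∞.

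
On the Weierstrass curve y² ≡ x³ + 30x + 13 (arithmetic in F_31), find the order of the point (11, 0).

2

2P: (11, 0) + (11, 0): same x and y₁ ≡ -y₂, so the sum is O.
2P = O, so the order is 2.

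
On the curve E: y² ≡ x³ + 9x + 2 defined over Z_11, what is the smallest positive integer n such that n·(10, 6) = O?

5

2P: tangent at (10, 6): λ = (3·10² + 9)/(2·6) ≡ 1/1. 1⁻¹ ≡ 1 (mod 11), so λ ≡ 1·1 ≡ 1.
  x = λ² - 10 - 10 = 1 - 20 ≡ 3; y = λ·(10 - 3) - 6 ≡ 1. → (3, 1)
3P: (3, 1) + (10, 6). λ = (6 - 1)/(10 - 3) ≡ 5/7 mod 11. 7⁻¹ ≡ 8 (mod 11), so λ ≡ 7.
  x = λ² - 3 - 10 = 49 - 13 ≡ 3; y = λ·(3 - 3) - 1 ≡ 10. → (3, 10)
4P: (3, 10) + (10, 6). λ = (6 - 10)/(10 - 3) ≡ 7/7 mod 11. 7⁻¹ ≡ 8 (mod 11), so λ ≡ 1.
  x = λ² - 3 - 10 = 1 - 13 ≡ 10; y = λ·(3 - 10) - 10 ≡ 5. → (10, 5)
5P: (10, 5) + (10, 6): same x and y₁ ≡ -y₂, so the sum is O.
5P = O, so the order is 5.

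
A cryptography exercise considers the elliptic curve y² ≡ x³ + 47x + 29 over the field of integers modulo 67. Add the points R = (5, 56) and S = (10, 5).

(5, 56) + (10, 5). λ = (5 - 56)/(10 - 5) ≡ 16/5 mod 67. 5⁻¹ ≡ 27 (mod 67), so λ ≡ 30.
  x = λ² - 5 - 10 = 900 - 15 ≡ 14; y = λ·(5 - 14) - 56 ≡ 9. → (14, 9)

(14, 9)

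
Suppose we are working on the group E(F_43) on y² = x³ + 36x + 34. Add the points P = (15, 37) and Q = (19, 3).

(15, 37) + (19, 3). λ = (3 - 37)/(19 - 15) ≡ 9/4 mod 43. 4⁻¹ ≡ 11 (mod 43) since 4·11 = 44 ≡ 1, so λ ≡ 13.
  x = λ² - 15 - 19 = 169 - 34 ≡ 6; y = λ·(15 - 6) - 37 ≡ 37. → (6, 37)

(6, 37)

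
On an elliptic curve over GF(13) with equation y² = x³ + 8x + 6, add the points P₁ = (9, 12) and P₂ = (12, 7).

(2, 11)

(9, 12) + (12, 7). λ = (7 - 12)/(12 - 9) ≡ 8/3 mod 13. 3⁻¹ ≡ 9 (mod 13) since 3·9 = 27 ≡ 1, so λ ≡ 7.
  x = λ² - 9 - 12 = 49 - 21 ≡ 2; y = λ·(9 - 2) - 12 ≡ 11. → (2, 11)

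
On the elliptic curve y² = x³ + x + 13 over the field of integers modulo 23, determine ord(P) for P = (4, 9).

8

2P: tangent at (4, 9): λ = (3·4² + 1)/(2·9) ≡ 3/18. 18⁻¹ ≡ 9 (mod 23) since 18·9 = 162 ≡ 1, so λ ≡ 3·9 ≡ 4.
  x = λ² - 4 - 4 = 16 - 8 ≡ 8; y = λ·(4 - 8) - 9 ≡ 21. → (8, 21)
3P: (8, 21) + (4, 9). λ = (9 - 21)/(4 - 8) ≡ 11/19 mod 23. 19⁻¹ ≡ 17 (mod 23) since 19·17 = 323 ≡ 1, so λ ≡ 3.
  x = λ² - 8 - 4 = 9 - 12 ≡ 20; y = λ·(8 - 20) - 21 ≡ 12. → (20, 12)
4P: (20, 12) + (4, 9). λ = (9 - 12)/(4 - 20) ≡ 20/7 mod 23. 7⁻¹ ≡ 10 (mod 23), so λ ≡ 16.
  x = λ² - 20 - 4 = 256 - 24 ≡ 2; y = λ·(20 - 2) - 12 ≡ 0. → (2, 0)
5P: (2, 0) + (4, 9). λ = (9 - 0)/(4 - 2) ≡ 9/2 mod 23. 2⁻¹ ≡ 12 (mod 23), so λ ≡ 16.
  x = λ² - 2 - 4 = 256 - 6 ≡ 20; y = λ·(2 - 20) - 0 ≡ 11. → (20, 11)
6P: (20, 11) + (4, 9). λ = (9 - 11)/(4 - 20) ≡ 21/7 mod 23. 7⁻¹ ≡ 10 (mod 23) since 7·10 = 70 ≡ 1, so λ ≡ 3.
  x = λ² - 20 - 4 = 9 - 24 ≡ 8; y = λ·(20 - 8) - 11 ≡ 2. → (8, 2)
7P: (8, 2) + (4, 9). λ = (9 - 2)/(4 - 8) ≡ 7/19 mod 23. 19⁻¹ ≡ 17 (mod 23), so λ ≡ 4.
  x = λ² - 8 - 4 = 16 - 12 ≡ 4; y = λ·(8 - 4) - 2 ≡ 14. → (4, 14)
8P: (4, 14) + (4, 9): same x and y₁ ≡ -y₂, so the sum is O.
8P = O, so the order is 8.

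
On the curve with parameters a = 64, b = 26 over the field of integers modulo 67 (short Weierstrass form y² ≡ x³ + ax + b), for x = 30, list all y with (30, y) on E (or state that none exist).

none

x³ + 64x + 26 = 28946 ≡ 2 (mod 67).
2 is a non-residue mod 67; no y exists.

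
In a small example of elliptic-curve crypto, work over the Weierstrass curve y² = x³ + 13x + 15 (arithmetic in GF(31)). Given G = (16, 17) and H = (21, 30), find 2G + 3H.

First 2G:
Repeated addition: build up to 2G.
2G: tangent at (16, 17): λ = (3·16² + 13)/(2·17) ≡ 6/3. 3⁻¹ ≡ 21 (mod 31) since 3·21 = 63 ≡ 1, so λ ≡ 6·21 ≡ 2.
  x = λ² - 16 - 16 = 4 - 32 ≡ 3; y = λ·(16 - 3) - 17 ≡ 9. → (3, 9)
2G = (3, 9).
Next 3H:
Repeated addition: build up to 3H.
2H: tangent at (21, 30): λ = (3·21² + 13)/(2·30) ≡ 3/29. 29⁻¹ ≡ 15 (mod 31) since 29·15 = 435 ≡ 1, so λ ≡ 3·15 ≡ 14.
  x = λ² - 21 - 21 = 196 - 42 ≡ 30; y = λ·(21 - 30) - 30 ≡ 30. → (30, 30)
3H: (30, 30) + (21, 30). λ = (30 - 30)/(21 - 30) ≡ 0/22 mod 31. 22⁻¹ ≡ 24 (mod 31), so λ ≡ 0.
  x = λ² - 30 - 21 = 0 - 51 ≡ 11; y = λ·(30 - 11) - 30 ≡ 1. → (11, 1)
3H = (11, 1).
Finally 2G + 3H:
(3, 9) + (11, 1). λ = (1 - 9)/(11 - 3) ≡ 23/8 mod 31. 8⁻¹ ≡ 4 (mod 31) since 8·4 = 32 ≡ 1, so λ ≡ 30.
  x = λ² - 3 - 11 = 900 - 14 ≡ 18; y = λ·(3 - 18) - 9 ≡ 6. → (18, 6)

(18, 6)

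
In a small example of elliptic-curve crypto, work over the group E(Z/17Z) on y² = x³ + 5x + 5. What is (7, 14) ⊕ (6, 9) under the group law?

(12, 12)

(7, 14) + (6, 9). λ = (9 - 14)/(6 - 7) ≡ 12/16 mod 17. 16⁻¹ ≡ 16 (mod 17), so λ ≡ 5.
  x = λ² - 7 - 6 = 25 - 13 ≡ 12; y = λ·(7 - 12) - 14 ≡ 12. → (12, 12)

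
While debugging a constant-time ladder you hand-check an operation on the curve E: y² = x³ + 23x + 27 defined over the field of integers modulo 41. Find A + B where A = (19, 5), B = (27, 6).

(20, 0)

(19, 5) + (27, 6). λ = (6 - 5)/(27 - 19) ≡ 1/8 mod 41. 8⁻¹ ≡ 36 (mod 41) since 8·36 = 288 ≡ 1, so λ ≡ 36.
  x = λ² - 19 - 27 = 1296 - 46 ≡ 20; y = λ·(19 - 20) - 5 ≡ 0. → (20, 0)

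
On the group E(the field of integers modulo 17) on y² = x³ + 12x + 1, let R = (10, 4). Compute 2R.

(5, 4)

tangent at (10, 4): λ = (3·10² + 12)/(2·4) ≡ 6/8. 8⁻¹ ≡ 15 (mod 17) since 8·15 = 120 ≡ 1, so λ ≡ 6·15 ≡ 5.
  x = λ² - 10 - 10 = 25 - 20 ≡ 5; y = λ·(10 - 5) - 4 ≡ 4. → (5, 4)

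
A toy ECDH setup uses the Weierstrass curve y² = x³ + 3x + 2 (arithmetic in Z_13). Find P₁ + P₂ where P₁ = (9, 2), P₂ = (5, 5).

(2, 9)

(9, 2) + (5, 5). λ = (5 - 2)/(5 - 9) ≡ 3/9 mod 13. 9⁻¹ ≡ 3 (mod 13), so λ ≡ 9.
  x = λ² - 9 - 5 = 81 - 14 ≡ 2; y = λ·(9 - 2) - 2 ≡ 9. → (2, 9)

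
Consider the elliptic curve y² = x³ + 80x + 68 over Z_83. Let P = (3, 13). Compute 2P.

(42, 34)

tangent at (3, 13): λ = (3·3² + 80)/(2·13) ≡ 24/26. 26⁻¹ ≡ 16 (mod 83), so λ ≡ 24·16 ≡ 52.
  x = λ² - 3 - 3 = 2704 - 6 ≡ 42; y = λ·(3 - 42) - 13 ≡ 34. → (42, 34)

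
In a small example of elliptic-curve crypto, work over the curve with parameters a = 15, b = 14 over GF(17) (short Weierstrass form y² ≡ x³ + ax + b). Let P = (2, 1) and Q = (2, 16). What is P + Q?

The two points share x = 2 and their y-coordinates satisfy 1 + 16 ≡ 0 (mod 17), so they are inverses. Their sum is O.

O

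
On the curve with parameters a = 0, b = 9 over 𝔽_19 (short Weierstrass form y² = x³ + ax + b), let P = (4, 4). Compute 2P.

tangent at (4, 4): λ = (3·4² + 0)/(2·4) ≡ 10/8. 8⁻¹ ≡ 12 (mod 19) since 8·12 = 96 ≡ 1, so λ ≡ 10·12 ≡ 6.
  x = λ² - 4 - 4 = 36 - 8 ≡ 9; y = λ·(4 - 9) - 4 ≡ 4. → (9, 4)

(9, 4)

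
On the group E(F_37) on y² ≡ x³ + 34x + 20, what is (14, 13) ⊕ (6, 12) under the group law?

(28, 13)

(14, 13) + (6, 12). λ = (12 - 13)/(6 - 14) ≡ 36/29 mod 37. 29⁻¹ ≡ 23 (mod 37) since 29·23 = 667 ≡ 1, so λ ≡ 14.
  x = λ² - 14 - 6 = 196 - 20 ≡ 28; y = λ·(14 - 28) - 13 ≡ 13. → (28, 13)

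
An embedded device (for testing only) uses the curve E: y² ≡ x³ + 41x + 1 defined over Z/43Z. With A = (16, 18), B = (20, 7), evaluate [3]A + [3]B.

(30, 25)

First 3A:
Repeated addition: build up to 3A.
2A: tangent at (16, 18): λ = (3·16² + 41)/(2·18) ≡ 35/36. 36⁻¹ ≡ 6 (mod 43), so λ ≡ 35·6 ≡ 38.
  x = λ² - 16 - 16 = 1444 - 32 ≡ 36; y = λ·(16 - 36) - 18 ≡ 39. → (36, 39)
3A: (36, 39) + (16, 18). λ = (18 - 39)/(16 - 36) ≡ 22/23 mod 43. 23⁻¹ ≡ 15 (mod 43) since 23·15 = 345 ≡ 1, so λ ≡ 29.
  x = λ² - 36 - 16 = 841 - 52 ≡ 15; y = λ·(36 - 15) - 39 ≡ 11. → (15, 11)
3A = (15, 11).
Next 3B:
Repeated addition: build up to 3B.
2B: tangent at (20, 7): λ = (3·20² + 41)/(2·7) ≡ 37/14. 14⁻¹ ≡ 40 (mod 43), so λ ≡ 37·40 ≡ 18.
  x = λ² - 20 - 20 = 324 - 40 ≡ 26; y = λ·(20 - 26) - 7 ≡ 14. → (26, 14)
3B: (26, 14) + (20, 7). λ = (7 - 14)/(20 - 26) ≡ 36/37 mod 43. 37⁻¹ ≡ 7 (mod 43), so λ ≡ 37.
  x = λ² - 26 - 20 = 1369 - 46 ≡ 33; y = λ·(26 - 33) - 14 ≡ 28. → (33, 28)
3B = (33, 28).
Finally 3A + 3B:
(15, 11) + (33, 28). λ = (28 - 11)/(33 - 15) ≡ 17/18 mod 43. 18⁻¹ ≡ 12 (mod 43), so λ ≡ 32.
  x = λ² - 15 - 33 = 1024 - 48 ≡ 30; y = λ·(15 - 30) - 11 ≡ 25. → (30, 25)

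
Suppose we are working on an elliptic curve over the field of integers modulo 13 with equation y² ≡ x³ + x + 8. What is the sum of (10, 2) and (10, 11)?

O

The two points share x = 10 and their y-coordinates satisfy 2 + 11 ≡ 0 (mod 13), so they are inverses. Their sum is 𝒪.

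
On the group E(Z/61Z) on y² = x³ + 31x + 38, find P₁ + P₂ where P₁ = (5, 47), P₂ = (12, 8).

(5, 47) + (12, 8). λ = (8 - 47)/(12 - 5) ≡ 22/7 mod 61. 7⁻¹ ≡ 35 (mod 61) since 7·35 = 245 ≡ 1, so λ ≡ 38.
  x = λ² - 5 - 12 = 1444 - 17 ≡ 24; y = λ·(5 - 24) - 47 ≡ 24. → (24, 24)

(24, 24)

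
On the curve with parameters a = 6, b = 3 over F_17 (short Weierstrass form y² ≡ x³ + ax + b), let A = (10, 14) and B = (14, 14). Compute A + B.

(10, 14) + (14, 14). λ = (14 - 14)/(14 - 10) ≡ 0/4 mod 17. 4⁻¹ ≡ 13 (mod 17), so λ ≡ 0.
  x = λ² - 10 - 14 = 0 - 24 ≡ 10; y = λ·(10 - 10) - 14 ≡ 3. → (10, 3)

(10, 3)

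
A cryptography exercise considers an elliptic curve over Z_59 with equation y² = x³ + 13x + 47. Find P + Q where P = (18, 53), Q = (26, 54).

(18, 53) + (26, 54). λ = (54 - 53)/(26 - 18) ≡ 1/8 mod 59. 8⁻¹ ≡ 37 (mod 59), so λ ≡ 37.
  x = λ² - 18 - 26 = 1369 - 44 ≡ 27; y = λ·(18 - 27) - 53 ≡ 27. → (27, 27)

(27, 27)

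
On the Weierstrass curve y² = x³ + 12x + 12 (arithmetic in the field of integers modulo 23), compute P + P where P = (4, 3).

tangent at (4, 3): λ = (3·4² + 12)/(2·3) ≡ 14/6. 6⁻¹ ≡ 4 (mod 23), so λ ≡ 14·4 ≡ 10.
  x = λ² - 4 - 4 = 100 - 8 ≡ 0; y = λ·(4 - 0) - 3 ≡ 14. → (0, 14)

(0, 14)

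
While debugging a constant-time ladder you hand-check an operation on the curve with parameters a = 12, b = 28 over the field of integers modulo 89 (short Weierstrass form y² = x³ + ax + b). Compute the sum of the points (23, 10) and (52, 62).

(46, 4)

(23, 10) + (52, 62). λ = (62 - 10)/(52 - 23) ≡ 52/29 mod 89. 29⁻¹ ≡ 43 (mod 89), so λ ≡ 11.
  x = λ² - 23 - 52 = 121 - 75 ≡ 46; y = λ·(23 - 46) - 10 ≡ 4. → (46, 4)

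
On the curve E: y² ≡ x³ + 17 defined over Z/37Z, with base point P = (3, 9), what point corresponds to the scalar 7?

Double-and-add on 7 = (111)₂. Start with P = (3, 9) for the leading 1-bit.
double: tangent at (3, 9): λ = (3·3² + 0)/(2·9) ≡ 27/18. 18⁻¹ ≡ 35 (mod 37), so λ ≡ 27·35 ≡ 20.
  x = λ² - 3 - 3 = 400 - 6 ≡ 24; y = λ·(3 - 24) - 9 ≡ 15. → (24, 15)
add P: (24, 15) + (3, 9). λ = (9 - 15)/(3 - 24) ≡ 31/16 mod 37. 16⁻¹ ≡ 7 (mod 37), so λ ≡ 32.
  x = λ² - 24 - 3 = 1024 - 27 ≡ 35; y = λ·(24 - 35) - 15 ≡ 3. → (35, 3)
double: tangent at (35, 3): λ = (3·35² + 0)/(2·3) ≡ 12/6. 6⁻¹ ≡ 31 (mod 37), so λ ≡ 12·31 ≡ 2.
  x = λ² - 35 - 35 = 4 - 70 ≡ 8; y = λ·(35 - 8) - 3 ≡ 14. → (8, 14)
add P: (8, 14) + (3, 9). λ = (9 - 14)/(3 - 8) ≡ 32/32 mod 37. 32⁻¹ ≡ 22 (mod 37) since 32·22 = 704 ≡ 1, so λ ≡ 1.
  x = λ² - 8 - 3 = 1 - 11 ≡ 27; y = λ·(8 - 27) - 14 ≡ 4. → (27, 4)

(27, 4)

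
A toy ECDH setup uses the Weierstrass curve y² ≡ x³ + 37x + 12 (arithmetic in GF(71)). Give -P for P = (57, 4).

-(57, 4) = (57, -4 mod 71) = (57, 67).

(57, 67)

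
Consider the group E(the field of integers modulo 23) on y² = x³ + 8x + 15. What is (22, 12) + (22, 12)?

(8, 4)

tangent at (22, 12): λ = (3·22² + 8)/(2·12) ≡ 11/1. 1⁻¹ ≡ 1 (mod 23), so λ ≡ 11·1 ≡ 11.
  x = λ² - 22 - 22 = 121 - 44 ≡ 8; y = λ·(22 - 8) - 12 ≡ 4. → (8, 4)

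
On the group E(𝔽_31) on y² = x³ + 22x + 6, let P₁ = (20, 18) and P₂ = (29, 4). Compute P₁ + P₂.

(20, 18) + (29, 4). λ = (4 - 18)/(29 - 20) ≡ 17/9 mod 31. 9⁻¹ ≡ 7 (mod 31) since 9·7 = 63 ≡ 1, so λ ≡ 26.
  x = λ² - 20 - 29 = 676 - 49 ≡ 7; y = λ·(20 - 7) - 18 ≡ 10. → (7, 10)

(7, 10)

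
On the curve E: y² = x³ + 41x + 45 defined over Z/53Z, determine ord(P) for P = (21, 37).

7

2P: tangent at (21, 37): λ = (3·21² + 41)/(2·37) ≡ 39/21. 21⁻¹ ≡ 48 (mod 53), so λ ≡ 39·48 ≡ 17.
  x = λ² - 21 - 21 = 289 - 42 ≡ 35; y = λ·(21 - 35) - 37 ≡ 43. → (35, 43)
3P: (35, 43) + (21, 37). λ = (37 - 43)/(21 - 35) ≡ 47/39 mod 53. 39⁻¹ ≡ 34 (mod 53) since 39·34 = 1326 ≡ 1, so λ ≡ 8.
  x = λ² - 35 - 21 = 64 - 56 ≡ 8; y = λ·(35 - 8) - 43 ≡ 14. → (8, 14)
4P: (8, 14) + (21, 37). λ = (37 - 14)/(21 - 8) ≡ 23/13 mod 53. 13⁻¹ ≡ 49 (mod 53), so λ ≡ 14.
  x = λ² - 8 - 21 = 196 - 29 ≡ 8; y = λ·(8 - 8) - 14 ≡ 39. → (8, 39)
5P: (8, 39) + (21, 37). λ = (37 - 39)/(21 - 8) ≡ 51/13 mod 53. 13⁻¹ ≡ 49 (mod 53), so λ ≡ 8.
  x = λ² - 8 - 21 = 64 - 29 ≡ 35; y = λ·(8 - 35) - 39 ≡ 10. → (35, 10)
6P: (35, 10) + (21, 37). λ = (37 - 10)/(21 - 35) ≡ 27/39 mod 53. 39⁻¹ ≡ 34 (mod 53), so λ ≡ 17.
  x = λ² - 35 - 21 = 289 - 56 ≡ 21; y = λ·(35 - 21) - 10 ≡ 16. → (21, 16)
7P: (21, 16) + (21, 37): same x and y₁ ≡ -y₂, so the sum is O.
7P = O, so the order is 7.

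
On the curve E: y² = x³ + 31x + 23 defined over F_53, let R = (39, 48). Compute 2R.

(24, 4)

tangent at (39, 48): λ = (3·39² + 31)/(2·48) ≡ 36/43. 43⁻¹ ≡ 37 (mod 53), so λ ≡ 36·37 ≡ 7.
  x = λ² - 39 - 39 = 49 - 78 ≡ 24; y = λ·(39 - 24) - 48 ≡ 4. → (24, 4)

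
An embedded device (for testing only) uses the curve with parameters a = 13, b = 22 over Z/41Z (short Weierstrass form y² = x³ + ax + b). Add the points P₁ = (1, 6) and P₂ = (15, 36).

(1, 6) + (15, 36). λ = (36 - 6)/(15 - 1) ≡ 30/14 mod 41. 14⁻¹ ≡ 3 (mod 41), so λ ≡ 8.
  x = λ² - 1 - 15 = 64 - 16 ≡ 7; y = λ·(1 - 7) - 6 ≡ 28. → (7, 28)

(7, 28)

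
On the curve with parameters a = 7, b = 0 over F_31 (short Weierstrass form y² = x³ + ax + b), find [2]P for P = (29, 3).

(8, 17)

tangent at (29, 3): λ = (3·29² + 7)/(2·3) ≡ 19/6. 6⁻¹ ≡ 26 (mod 31), so λ ≡ 19·26 ≡ 29.
  x = λ² - 29 - 29 = 841 - 58 ≡ 8; y = λ·(29 - 8) - 3 ≡ 17. → (8, 17)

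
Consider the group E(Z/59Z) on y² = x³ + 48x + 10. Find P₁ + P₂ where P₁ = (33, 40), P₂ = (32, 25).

(42, 2)

(33, 40) + (32, 25). λ = (25 - 40)/(32 - 33) ≡ 44/58 mod 59. 58⁻¹ ≡ 58 (mod 59), so λ ≡ 15.
  x = λ² - 33 - 32 = 225 - 65 ≡ 42; y = λ·(33 - 42) - 40 ≡ 2. → (42, 2)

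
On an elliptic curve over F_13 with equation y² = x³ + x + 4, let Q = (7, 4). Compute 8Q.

Repeated addition: build up to 8Q.
2Q: tangent at (7, 4): λ = (3·7² + 1)/(2·4) ≡ 5/8. 8⁻¹ ≡ 5 (mod 13), so λ ≡ 5·5 ≡ 12.
  x = λ² - 7 - 7 = 144 - 14 ≡ 0; y = λ·(7 - 0) - 4 ≡ 2. → (0, 2)
3Q: (0, 2) + (7, 4). λ = (4 - 2)/(7 - 0) ≡ 2/7 mod 13. 7⁻¹ ≡ 2 (mod 13), so λ ≡ 4.
  x = λ² - 0 - 7 = 16 - 7 ≡ 9; y = λ·(0 - 9) - 2 ≡ 1. → (9, 1)
4Q: (9, 1) + (7, 4). λ = (4 - 1)/(7 - 9) ≡ 3/11 mod 13. 11⁻¹ ≡ 6 (mod 13), so λ ≡ 5.
  x = λ² - 9 - 7 = 25 - 16 ≡ 9; y = λ·(9 - 9) - 1 ≡ 12. → (9, 12)
5Q: (9, 12) + (7, 4). λ = (4 - 12)/(7 - 9) ≡ 5/11 mod 13. 11⁻¹ ≡ 6 (mod 13), so λ ≡ 4.
  x = λ² - 9 - 7 = 16 - 16 ≡ 0; y = λ·(9 - 0) - 12 ≡ 11. → (0, 11)
6Q: (0, 11) + (7, 4). λ = (4 - 11)/(7 - 0) ≡ 6/7 mod 13. 7⁻¹ ≡ 2 (mod 13) since 7·2 = 14 ≡ 1, so λ ≡ 12.
  x = λ² - 0 - 7 = 144 - 7 ≡ 7; y = λ·(0 - 7) - 11 ≡ 9. → (7, 9)
7Q: (7, 9) + (7, 4): same x and y₁ ≡ -y₂, so the sum is O.
8Q: O + (7, 4) = (7, 4) (identity).

(7, 4)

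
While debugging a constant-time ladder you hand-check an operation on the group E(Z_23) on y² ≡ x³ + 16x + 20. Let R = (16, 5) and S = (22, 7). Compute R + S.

(3, 7)

(16, 5) + (22, 7). λ = (7 - 5)/(22 - 16) ≡ 2/6 mod 23. 6⁻¹ ≡ 4 (mod 23) since 6·4 = 24 ≡ 1, so λ ≡ 8.
  x = λ² - 16 - 22 = 64 - 38 ≡ 3; y = λ·(16 - 3) - 5 ≡ 7. → (3, 7)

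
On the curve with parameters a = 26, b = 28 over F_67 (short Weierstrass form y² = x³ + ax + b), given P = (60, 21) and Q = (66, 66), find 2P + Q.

First 2P:
Repeated addition: build up to 2P.
2P: tangent at (60, 21): λ = (3·60² + 26)/(2·21) ≡ 39/42. 42⁻¹ ≡ 8 (mod 67) since 42·8 = 336 ≡ 1, so λ ≡ 39·8 ≡ 44.
  x = λ² - 60 - 60 = 1936 - 120 ≡ 7; y = λ·(60 - 7) - 21 ≡ 33. → (7, 33)
2P = (7, 33).
Finally 2P + Q:
(7, 33) + (66, 66). λ = (66 - 33)/(66 - 7) ≡ 33/59 mod 67. 59⁻¹ ≡ 25 (mod 67) since 59·25 = 1475 ≡ 1, so λ ≡ 21.
  x = λ² - 7 - 66 = 441 - 73 ≡ 33; y = λ·(7 - 33) - 33 ≡ 24. → (33, 24)

(33, 24)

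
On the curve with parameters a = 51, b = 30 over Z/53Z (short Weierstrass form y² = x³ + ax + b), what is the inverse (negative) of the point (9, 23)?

-(9, 23) = (9, -23 mod 53) = (9, 30).

(9, 30)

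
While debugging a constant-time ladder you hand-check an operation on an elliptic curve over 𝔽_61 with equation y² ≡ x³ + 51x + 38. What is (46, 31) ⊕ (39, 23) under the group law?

(52, 58)

(46, 31) + (39, 23). λ = (23 - 31)/(39 - 46) ≡ 53/54 mod 61. 54⁻¹ ≡ 26 (mod 61), so λ ≡ 36.
  x = λ² - 46 - 39 = 1296 - 85 ≡ 52; y = λ·(46 - 52) - 31 ≡ 58. → (52, 58)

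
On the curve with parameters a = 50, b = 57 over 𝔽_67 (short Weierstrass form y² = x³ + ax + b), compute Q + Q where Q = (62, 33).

tangent at (62, 33): λ = (3·62² + 50)/(2·33) ≡ 58/66. 66⁻¹ ≡ 66 (mod 67) since 66·66 = 4356 ≡ 1, so λ ≡ 58·66 ≡ 9.
  x = λ² - 62 - 62 = 81 - 124 ≡ 24; y = λ·(62 - 24) - 33 ≡ 41. → (24, 41)

(24, 41)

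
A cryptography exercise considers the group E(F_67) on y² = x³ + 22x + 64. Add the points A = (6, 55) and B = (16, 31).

(6, 55) + (16, 31). λ = (31 - 55)/(16 - 6) ≡ 43/10 mod 67. 10⁻¹ ≡ 47 (mod 67), so λ ≡ 11.
  x = λ² - 6 - 16 = 121 - 22 ≡ 32; y = λ·(6 - 32) - 55 ≡ 61. → (32, 61)

(32, 61)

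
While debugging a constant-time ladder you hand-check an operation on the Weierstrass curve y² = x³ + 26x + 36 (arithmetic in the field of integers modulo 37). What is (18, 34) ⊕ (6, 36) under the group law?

(12, 2)

(18, 34) + (6, 36). λ = (36 - 34)/(6 - 18) ≡ 2/25 mod 37. 25⁻¹ ≡ 3 (mod 37), so λ ≡ 6.
  x = λ² - 18 - 6 = 36 - 24 ≡ 12; y = λ·(18 - 12) - 34 ≡ 2. → (12, 2)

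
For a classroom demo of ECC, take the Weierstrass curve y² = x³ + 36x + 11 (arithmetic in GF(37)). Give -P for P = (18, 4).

(18, 33)

-(18, 4) = (18, -4 mod 37) = (18, 33).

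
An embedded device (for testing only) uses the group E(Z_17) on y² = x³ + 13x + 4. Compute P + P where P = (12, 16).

tangent at (12, 16): λ = (3·12² + 13)/(2·16) ≡ 3/15. 15⁻¹ ≡ 8 (mod 17) since 15·8 = 120 ≡ 1, so λ ≡ 3·8 ≡ 7.
  x = λ² - 12 - 12 = 49 - 24 ≡ 8; y = λ·(12 - 8) - 16 ≡ 12. → (8, 12)

(8, 12)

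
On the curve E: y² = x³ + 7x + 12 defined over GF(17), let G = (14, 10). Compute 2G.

(6, 7)

tangent at (14, 10): λ = (3·14² + 7)/(2·10) ≡ 0/3. 3⁻¹ ≡ 6 (mod 17) since 3·6 = 18 ≡ 1, so λ ≡ 0·6 ≡ 0.
  x = λ² - 14 - 14 = 0 - 28 ≡ 6; y = λ·(14 - 6) - 10 ≡ 7. → (6, 7)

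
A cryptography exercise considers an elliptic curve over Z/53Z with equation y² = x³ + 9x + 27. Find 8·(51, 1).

(9, 25)

Write G = (51, 1).
Double-and-add on 8 = (1000)₂. Start with G = (51, 1) for the leading 1-bit.
double: tangent at (51, 1): λ = (3·51² + 9)/(2·1) ≡ 21/2. 2⁻¹ ≡ 27 (mod 53), so λ ≡ 21·27 ≡ 37.
  x = λ² - 51 - 51 = 1369 - 102 ≡ 48; y = λ·(51 - 48) - 1 ≡ 4. → (48, 4)
double: tangent at (48, 4): λ = (3·48² + 9)/(2·4) ≡ 31/8. 8⁻¹ ≡ 20 (mod 53) since 8·20 = 160 ≡ 1, so λ ≡ 31·20 ≡ 37.
  x = λ² - 48 - 48 = 1369 - 96 ≡ 1; y = λ·(48 - 1) - 4 ≡ 39. → (1, 39)
double: tangent at (1, 39): λ = (3·1² + 9)/(2·39) ≡ 12/25. 25⁻¹ ≡ 17 (mod 53), so λ ≡ 12·17 ≡ 45.
  x = λ² - 1 - 1 = 2025 - 2 ≡ 9; y = λ·(1 - 9) - 39 ≡ 25. → (9, 25)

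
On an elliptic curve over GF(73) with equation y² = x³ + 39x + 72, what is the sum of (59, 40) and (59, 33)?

O

The two points share x = 59 and their y-coordinates satisfy 40 + 33 ≡ 0 (mod 73), so they are inverses. Their sum is O.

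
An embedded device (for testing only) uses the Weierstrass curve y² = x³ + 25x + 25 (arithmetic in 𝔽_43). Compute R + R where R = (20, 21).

(14, 25)

tangent at (20, 21): λ = (3·20² + 25)/(2·21) ≡ 21/42. 42⁻¹ ≡ 42 (mod 43) since 42·42 = 1764 ≡ 1, so λ ≡ 21·42 ≡ 22.
  x = λ² - 20 - 20 = 484 - 40 ≡ 14; y = λ·(20 - 14) - 21 ≡ 25. → (14, 25)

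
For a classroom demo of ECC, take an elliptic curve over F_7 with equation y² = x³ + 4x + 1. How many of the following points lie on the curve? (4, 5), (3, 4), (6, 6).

(4, 5): 5² ≡ 4, rhs ≡ 4 → on.
(3, 4): 4² ≡ 2, rhs ≡ 5 → off.
(6, 6): 6² ≡ 1, rhs ≡ 3 → off.

1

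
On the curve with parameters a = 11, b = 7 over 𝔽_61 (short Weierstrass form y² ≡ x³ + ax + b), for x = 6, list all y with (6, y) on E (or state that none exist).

x³ + 11x + 7 = 289 ≡ 45 (mod 61).
Square roots of 45 mod 61: 17 and 44 (since 17² = 289 ≡ 45).

17, 44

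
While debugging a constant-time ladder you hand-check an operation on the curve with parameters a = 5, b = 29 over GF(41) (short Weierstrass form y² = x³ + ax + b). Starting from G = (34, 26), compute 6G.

Double-and-add on 6 = (110)₂. Start with G = (34, 26) for the leading 1-bit.
double: tangent at (34, 26): λ = (3·34² + 5)/(2·26) ≡ 29/11. 11⁻¹ ≡ 15 (mod 41), so λ ≡ 29·15 ≡ 25.
  x = λ² - 34 - 34 = 625 - 68 ≡ 24; y = λ·(34 - 24) - 26 ≡ 19. → (24, 19)
add G: (24, 19) + (34, 26). λ = (26 - 19)/(34 - 24) ≡ 7/10 mod 41. 10⁻¹ ≡ 37 (mod 41) since 10·37 = 370 ≡ 1, so λ ≡ 13.
  x = λ² - 24 - 34 = 169 - 58 ≡ 29; y = λ·(24 - 29) - 19 ≡ 39. → (29, 39)
double: tangent at (29, 39): λ = (3·29² + 5)/(2·39) ≡ 27/37. 37⁻¹ ≡ 10 (mod 41), so λ ≡ 27·10 ≡ 24.
  x = λ² - 29 - 29 = 576 - 58 ≡ 26; y = λ·(29 - 26) - 39 ≡ 33. → (26, 33)

(26, 33)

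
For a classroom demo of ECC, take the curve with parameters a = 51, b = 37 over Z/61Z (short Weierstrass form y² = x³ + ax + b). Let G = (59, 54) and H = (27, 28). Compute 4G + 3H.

(41, 17)

First 4G:
Double-and-add on 4 = (100)₂. Start with G = (59, 54) for the leading 1-bit.
double: tangent at (59, 54): λ = (3·59² + 51)/(2·54) ≡ 2/47. 47⁻¹ ≡ 13 (mod 61) since 47·13 = 611 ≡ 1, so λ ≡ 2·13 ≡ 26.
  x = λ² - 59 - 59 = 676 - 118 ≡ 9; y = λ·(59 - 9) - 54 ≡ 26. → (9, 26)
double: tangent at (9, 26): λ = (3·9² + 51)/(2·26) ≡ 50/52. 52⁻¹ ≡ 27 (mod 61), so λ ≡ 50·27 ≡ 8.
  x = λ² - 9 - 9 = 64 - 18 ≡ 46; y = λ·(9 - 46) - 26 ≡ 44. → (46, 44)
4G = (46, 44).
Next 3H:
Repeated addition: build up to 3H.
2H: tangent at (27, 28): λ = (3·27² + 51)/(2·28) ≡ 42/56. 56⁻¹ ≡ 12 (mod 61), so λ ≡ 42·12 ≡ 16.
  x = λ² - 27 - 27 = 256 - 54 ≡ 19; y = λ·(27 - 19) - 28 ≡ 39. → (19, 39)
3H: (19, 39) + (27, 28). λ = (28 - 39)/(27 - 19) ≡ 50/8 mod 61. 8⁻¹ ≡ 23 (mod 61), so λ ≡ 52.
  x = λ² - 19 - 27 = 2704 - 46 ≡ 35; y = λ·(19 - 35) - 39 ≡ 44. → (35, 44)
3H = (35, 44).
Finally 4G + 3H:
(46, 44) + (35, 44). λ = (44 - 44)/(35 - 46) ≡ 0/50 mod 61. 50⁻¹ ≡ 11 (mod 61) since 50·11 = 550 ≡ 1, so λ ≡ 0.
  x = λ² - 46 - 35 = 0 - 81 ≡ 41; y = λ·(46 - 41) - 44 ≡ 17. → (41, 17)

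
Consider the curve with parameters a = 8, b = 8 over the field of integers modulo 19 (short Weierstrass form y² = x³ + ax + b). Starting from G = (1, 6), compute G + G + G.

(6, 14)

Repeated addition: build up to 3G.
2G: tangent at (1, 6): λ = (3·1² + 8)/(2·6) ≡ 11/12. 12⁻¹ ≡ 8 (mod 19) since 12·8 = 96 ≡ 1, so λ ≡ 11·8 ≡ 12.
  x = λ² - 1 - 1 = 144 - 2 ≡ 9; y = λ·(1 - 9) - 6 ≡ 12. → (9, 12)
3G: (9, 12) + (1, 6). λ = (6 - 12)/(1 - 9) ≡ 13/11 mod 19. 11⁻¹ ≡ 7 (mod 19) since 11·7 = 77 ≡ 1, so λ ≡ 15.
  x = λ² - 9 - 1 = 225 - 10 ≡ 6; y = λ·(9 - 6) - 12 ≡ 14. → (6, 14)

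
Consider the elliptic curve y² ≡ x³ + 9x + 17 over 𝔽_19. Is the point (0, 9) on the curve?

no

y² = 9² ≡ 5; x³ + 9x + 17 = 17 ≡ 17 (mod 19). 5 ≠ 17.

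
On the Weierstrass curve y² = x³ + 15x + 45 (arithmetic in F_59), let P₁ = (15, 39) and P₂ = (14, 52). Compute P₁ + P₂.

(22, 52)

(15, 39) + (14, 52). λ = (52 - 39)/(14 - 15) ≡ 13/58 mod 59. 58⁻¹ ≡ 58 (mod 59) since 58·58 = 3364 ≡ 1, so λ ≡ 46.
  x = λ² - 15 - 14 = 2116 - 29 ≡ 22; y = λ·(15 - 22) - 39 ≡ 52. → (22, 52)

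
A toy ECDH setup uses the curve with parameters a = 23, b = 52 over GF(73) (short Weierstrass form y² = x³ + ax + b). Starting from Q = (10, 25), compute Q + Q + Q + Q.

O

Repeated addition: build up to 4Q.
2Q: tangent at (10, 25): λ = (3·10² + 23)/(2·25) ≡ 31/50. 50⁻¹ ≡ 19 (mod 73) since 50·19 = 950 ≡ 1, so λ ≡ 31·19 ≡ 5.
  x = λ² - 10 - 10 = 25 - 20 ≡ 5; y = λ·(10 - 5) - 25 ≡ 0. → (5, 0)
3Q: (5, 0) + (10, 25). λ = (25 - 0)/(10 - 5) ≡ 25/5 mod 73. 5⁻¹ ≡ 44 (mod 73) since 5·44 = 220 ≡ 1, so λ ≡ 5.
  x = λ² - 5 - 10 = 25 - 15 ≡ 10; y = λ·(5 - 10) - 0 ≡ 48. → (10, 48)
4Q: (10, 48) + (10, 25): same x and y₁ ≡ -y₂, so the sum is ∞.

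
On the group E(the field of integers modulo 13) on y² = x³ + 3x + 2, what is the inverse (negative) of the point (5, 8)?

-(5, 8) = (5, -8 mod 13) = (5, 5).

(5, 5)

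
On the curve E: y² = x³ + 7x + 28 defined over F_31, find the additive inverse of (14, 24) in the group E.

(14, 7)

-(14, 24) = (14, -24 mod 31) = (14, 7).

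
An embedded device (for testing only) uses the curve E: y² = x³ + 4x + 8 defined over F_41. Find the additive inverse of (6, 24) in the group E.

-(6, 24) = (6, -24 mod 41) = (6, 17).

(6, 17)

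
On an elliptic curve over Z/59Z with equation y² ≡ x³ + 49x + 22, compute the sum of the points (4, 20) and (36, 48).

(17, 35)

(4, 20) + (36, 48). λ = (48 - 20)/(36 - 4) ≡ 28/32 mod 59. 32⁻¹ ≡ 24 (mod 59) since 32·24 = 768 ≡ 1, so λ ≡ 23.
  x = λ² - 4 - 36 = 529 - 40 ≡ 17; y = λ·(4 - 17) - 20 ≡ 35. → (17, 35)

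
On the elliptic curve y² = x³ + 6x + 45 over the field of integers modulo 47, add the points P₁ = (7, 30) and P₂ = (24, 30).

(16, 17)

(7, 30) + (24, 30). λ = (30 - 30)/(24 - 7) ≡ 0/17 mod 47. 17⁻¹ ≡ 36 (mod 47), so λ ≡ 0.
  x = λ² - 7 - 24 = 0 - 31 ≡ 16; y = λ·(7 - 16) - 30 ≡ 17. → (16, 17)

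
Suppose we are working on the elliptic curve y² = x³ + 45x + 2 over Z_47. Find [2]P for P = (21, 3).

tangent at (21, 3): λ = (3·21² + 45)/(2·3) ≡ 5/6. 6⁻¹ ≡ 8 (mod 47), so λ ≡ 5·8 ≡ 40.
  x = λ² - 21 - 21 = 1600 - 42 ≡ 7; y = λ·(21 - 7) - 3 ≡ 40. → (7, 40)

(7, 40)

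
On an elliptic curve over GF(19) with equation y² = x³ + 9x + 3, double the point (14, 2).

tangent at (14, 2): λ = (3·14² + 9)/(2·2) ≡ 8/4. 4⁻¹ ≡ 5 (mod 19), so λ ≡ 8·5 ≡ 2.
  x = λ² - 14 - 14 = 4 - 28 ≡ 14; y = λ·(14 - 14) - 2 ≡ 17. → (14, 17)

(14, 17)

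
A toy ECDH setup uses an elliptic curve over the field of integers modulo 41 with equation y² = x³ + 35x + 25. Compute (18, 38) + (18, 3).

The two points share x = 18 and their y-coordinates satisfy 38 + 3 ≡ 0 (mod 41), so they are inverses. Their sum is O.

O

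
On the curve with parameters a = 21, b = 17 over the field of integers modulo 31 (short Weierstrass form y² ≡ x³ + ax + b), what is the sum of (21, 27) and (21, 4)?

The two points share x = 21 and their y-coordinates satisfy 27 + 4 ≡ 0 (mod 31), so they are inverses. Their sum is ∞.

O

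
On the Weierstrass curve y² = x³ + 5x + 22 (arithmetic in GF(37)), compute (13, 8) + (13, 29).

The two points share x = 13 and their y-coordinates satisfy 8 + 29 ≡ 0 (mod 37), so they are inverses. Their sum is ∞.

O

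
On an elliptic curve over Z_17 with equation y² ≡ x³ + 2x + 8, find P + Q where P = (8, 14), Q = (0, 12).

(8, 14) + (0, 12). λ = (12 - 14)/(0 - 8) ≡ 15/9 mod 17. 9⁻¹ ≡ 2 (mod 17), so λ ≡ 13.
  x = λ² - 8 - 0 = 169 - 8 ≡ 8; y = λ·(8 - 8) - 14 ≡ 3. → (8, 3)

(8, 3)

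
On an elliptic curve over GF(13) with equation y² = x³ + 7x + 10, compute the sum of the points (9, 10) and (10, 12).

(9, 10) + (10, 12). λ = (12 - 10)/(10 - 9) ≡ 2/1 mod 13. 1⁻¹ ≡ 1 (mod 13), so λ ≡ 2.
  x = λ² - 9 - 10 = 4 - 19 ≡ 11; y = λ·(9 - 11) - 10 ≡ 12. → (11, 12)

(11, 12)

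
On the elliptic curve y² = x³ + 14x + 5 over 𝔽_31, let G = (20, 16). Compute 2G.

tangent at (20, 16): λ = (3·20² + 14)/(2·16) ≡ 5/1. 1⁻¹ ≡ 1 (mod 31) since 1·1 = 1 ≡ 1, so λ ≡ 5·1 ≡ 5.
  x = λ² - 20 - 20 = 25 - 40 ≡ 16; y = λ·(20 - 16) - 16 ≡ 4. → (16, 4)

(16, 4)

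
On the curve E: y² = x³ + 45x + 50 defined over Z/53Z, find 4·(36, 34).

Write P = (36, 34).
Repeated addition: build up to 4P.
2P: tangent at (36, 34): λ = (3·36² + 45)/(2·34) ≡ 11/15. 15⁻¹ ≡ 46 (mod 53), so λ ≡ 11·46 ≡ 29.
  x = λ² - 36 - 36 = 841 - 72 ≡ 27; y = λ·(36 - 27) - 34 ≡ 15. → (27, 15)
3P: (27, 15) + (36, 34). λ = (34 - 15)/(36 - 27) ≡ 19/9 mod 53. 9⁻¹ ≡ 6 (mod 53), so λ ≡ 8.
  x = λ² - 27 - 36 = 64 - 63 ≡ 1; y = λ·(27 - 1) - 15 ≡ 34. → (1, 34)
4P: (1, 34) + (36, 34). λ = (34 - 34)/(36 - 1) ≡ 0/35 mod 53. 35⁻¹ ≡ 50 (mod 53) since 35·50 = 1750 ≡ 1, so λ ≡ 0.
  x = λ² - 1 - 36 = 0 - 37 ≡ 16; y = λ·(1 - 16) - 34 ≡ 19. → (16, 19)

(16, 19)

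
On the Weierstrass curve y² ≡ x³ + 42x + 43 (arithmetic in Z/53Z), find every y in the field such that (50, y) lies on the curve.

x³ + 42x + 43 = 127143 ≡ 49 (mod 53).
Square roots of 49 mod 53: 7 and 46 (since 7² = 49 ≡ 49).

7, 46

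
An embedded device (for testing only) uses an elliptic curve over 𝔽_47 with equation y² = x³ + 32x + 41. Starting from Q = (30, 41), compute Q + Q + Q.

(46, 33)

Repeated addition: build up to 3Q.
2Q: tangent at (30, 41): λ = (3·30² + 32)/(2·41) ≡ 6/35. 35⁻¹ ≡ 43 (mod 47), so λ ≡ 6·43 ≡ 23.
  x = λ² - 30 - 30 = 529 - 60 ≡ 46; y = λ·(30 - 46) - 41 ≡ 14. → (46, 14)
3Q: (46, 14) + (30, 41). λ = (41 - 14)/(30 - 46) ≡ 27/31 mod 47. 31⁻¹ ≡ 44 (mod 47), so λ ≡ 13.
  x = λ² - 46 - 30 = 169 - 76 ≡ 46; y = λ·(46 - 46) - 14 ≡ 33. → (46, 33)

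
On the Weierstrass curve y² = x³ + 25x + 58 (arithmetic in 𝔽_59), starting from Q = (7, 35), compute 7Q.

Double-and-add on 7 = (111)₂. Start with Q = (7, 35) for the leading 1-bit.
double: tangent at (7, 35): λ = (3·7² + 25)/(2·35) ≡ 54/11. 11⁻¹ ≡ 43 (mod 59), so λ ≡ 54·43 ≡ 21.
  x = λ² - 7 - 7 = 441 - 14 ≡ 14; y = λ·(7 - 14) - 35 ≡ 54. → (14, 54)
add Q: (14, 54) + (7, 35). λ = (35 - 54)/(7 - 14) ≡ 40/52 mod 59. 52⁻¹ ≡ 42 (mod 59), so λ ≡ 28.
  x = λ² - 14 - 7 = 784 - 21 ≡ 55; y = λ·(14 - 55) - 54 ≡ 37. → (55, 37)
double: tangent at (55, 37): λ = (3·55² + 25)/(2·37) ≡ 14/15. 15⁻¹ ≡ 4 (mod 59) since 15·4 = 60 ≡ 1, so λ ≡ 14·4 ≡ 56.
  x = λ² - 55 - 55 = 3136 - 110 ≡ 17; y = λ·(55 - 17) - 37 ≡ 26. → (17, 26)
add Q: (17, 26) + (7, 35). λ = (35 - 26)/(7 - 17) ≡ 9/49 mod 59. 49⁻¹ ≡ 53 (mod 59) since 49·53 = 2597 ≡ 1, so λ ≡ 5.
  x = λ² - 17 - 7 = 25 - 24 ≡ 1; y = λ·(17 - 1) - 26 ≡ 54. → (1, 54)

(1, 54)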